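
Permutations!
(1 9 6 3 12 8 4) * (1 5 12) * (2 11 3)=(1 9 6 2 11 3)(4 5 12 8)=[0, 9, 11, 1, 5, 12, 2, 7, 4, 6, 10, 3, 8]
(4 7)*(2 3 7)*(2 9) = (2 3 7 4 9) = [0, 1, 3, 7, 9, 5, 6, 4, 8, 2]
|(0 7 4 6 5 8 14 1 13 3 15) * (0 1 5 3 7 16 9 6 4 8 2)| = |(0 16 9 6 3 15 1 13 7 8 14 5 2)| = 13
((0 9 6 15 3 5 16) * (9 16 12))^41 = (0 16)(3 15 6 9 12 5)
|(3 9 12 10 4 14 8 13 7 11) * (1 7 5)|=12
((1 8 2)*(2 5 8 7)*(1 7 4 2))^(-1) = (1 7 2 4)(5 8)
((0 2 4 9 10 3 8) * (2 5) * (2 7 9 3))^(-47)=(0 3 2 9 5 8 4 10 7)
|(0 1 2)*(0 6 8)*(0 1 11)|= |(0 11)(1 2 6 8)|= 4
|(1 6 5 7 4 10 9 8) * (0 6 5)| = 14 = |(0 6)(1 5 7 4 10 9 8)|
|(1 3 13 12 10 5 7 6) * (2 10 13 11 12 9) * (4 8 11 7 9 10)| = 36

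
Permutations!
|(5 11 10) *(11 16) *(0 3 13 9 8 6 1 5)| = 11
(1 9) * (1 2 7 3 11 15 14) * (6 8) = [0, 9, 7, 11, 4, 5, 8, 3, 6, 2, 10, 15, 12, 13, 1, 14] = (1 9 2 7 3 11 15 14)(6 8)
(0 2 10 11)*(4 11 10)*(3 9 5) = (0 2 4 11)(3 9 5) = [2, 1, 4, 9, 11, 3, 6, 7, 8, 5, 10, 0]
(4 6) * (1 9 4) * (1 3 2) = [0, 9, 1, 2, 6, 5, 3, 7, 8, 4] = (1 9 4 6 3 2)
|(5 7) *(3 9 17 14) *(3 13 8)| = 6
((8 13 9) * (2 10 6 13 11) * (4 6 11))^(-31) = (2 11 10)(4 8 9 13 6)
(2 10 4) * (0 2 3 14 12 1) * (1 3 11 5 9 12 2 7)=(0 7 1)(2 10 4 11 5 9 12 3 14)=[7, 0, 10, 14, 11, 9, 6, 1, 8, 12, 4, 5, 3, 13, 2]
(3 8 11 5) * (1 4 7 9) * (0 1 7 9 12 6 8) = (0 1 4 9 7 12 6 8 11 5 3) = [1, 4, 2, 0, 9, 3, 8, 12, 11, 7, 10, 5, 6]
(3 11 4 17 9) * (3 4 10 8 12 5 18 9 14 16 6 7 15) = (3 11 10 8 12 5 18 9 4 17 14 16 6 7 15) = [0, 1, 2, 11, 17, 18, 7, 15, 12, 4, 8, 10, 5, 13, 16, 3, 6, 14, 9]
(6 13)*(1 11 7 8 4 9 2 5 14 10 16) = [0, 11, 5, 3, 9, 14, 13, 8, 4, 2, 16, 7, 12, 6, 10, 15, 1] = (1 11 7 8 4 9 2 5 14 10 16)(6 13)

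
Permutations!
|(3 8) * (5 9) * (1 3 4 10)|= |(1 3 8 4 10)(5 9)|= 10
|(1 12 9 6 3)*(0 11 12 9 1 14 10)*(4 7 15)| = |(0 11 12 1 9 6 3 14 10)(4 7 15)| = 9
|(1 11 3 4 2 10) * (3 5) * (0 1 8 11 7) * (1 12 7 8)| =24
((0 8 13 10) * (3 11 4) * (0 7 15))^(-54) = (15)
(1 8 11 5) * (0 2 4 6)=(0 2 4 6)(1 8 11 5)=[2, 8, 4, 3, 6, 1, 0, 7, 11, 9, 10, 5]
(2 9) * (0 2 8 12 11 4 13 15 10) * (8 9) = [2, 1, 8, 3, 13, 5, 6, 7, 12, 9, 0, 4, 11, 15, 14, 10] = (0 2 8 12 11 4 13 15 10)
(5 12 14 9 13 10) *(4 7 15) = [0, 1, 2, 3, 7, 12, 6, 15, 8, 13, 5, 11, 14, 10, 9, 4] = (4 7 15)(5 12 14 9 13 10)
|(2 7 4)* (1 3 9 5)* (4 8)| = 4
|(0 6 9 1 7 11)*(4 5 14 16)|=12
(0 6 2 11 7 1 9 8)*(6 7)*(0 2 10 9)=(0 7 1)(2 11 6 10 9 8)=[7, 0, 11, 3, 4, 5, 10, 1, 2, 8, 9, 6]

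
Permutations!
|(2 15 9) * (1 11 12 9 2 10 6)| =6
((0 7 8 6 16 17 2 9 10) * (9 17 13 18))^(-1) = ((0 7 8 6 16 13 18 9 10)(2 17))^(-1) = (0 10 9 18 13 16 6 8 7)(2 17)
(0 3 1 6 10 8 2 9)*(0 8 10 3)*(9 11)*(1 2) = (1 6 3 2 11 9 8) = [0, 6, 11, 2, 4, 5, 3, 7, 1, 8, 10, 9]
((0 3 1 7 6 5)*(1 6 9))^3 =(9)(0 5 6 3)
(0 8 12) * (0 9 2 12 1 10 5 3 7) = (0 8 1 10 5 3 7)(2 12 9) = [8, 10, 12, 7, 4, 3, 6, 0, 1, 2, 5, 11, 9]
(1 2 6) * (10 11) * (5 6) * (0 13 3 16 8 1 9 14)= (0 13 3 16 8 1 2 5 6 9 14)(10 11)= [13, 2, 5, 16, 4, 6, 9, 7, 1, 14, 11, 10, 12, 3, 0, 15, 8]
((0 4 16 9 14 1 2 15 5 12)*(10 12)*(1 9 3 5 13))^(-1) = (0 12 10 5 3 16 4)(1 13 15 2)(9 14)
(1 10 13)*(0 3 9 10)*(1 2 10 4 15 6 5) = (0 3 9 4 15 6 5 1)(2 10 13) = [3, 0, 10, 9, 15, 1, 5, 7, 8, 4, 13, 11, 12, 2, 14, 6]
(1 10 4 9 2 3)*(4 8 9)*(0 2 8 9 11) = [2, 10, 3, 1, 4, 5, 6, 7, 11, 8, 9, 0] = (0 2 3 1 10 9 8 11)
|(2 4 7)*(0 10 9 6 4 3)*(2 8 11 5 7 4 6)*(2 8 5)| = 14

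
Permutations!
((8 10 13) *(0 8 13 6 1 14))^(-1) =((0 8 10 6 1 14))^(-1) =(0 14 1 6 10 8)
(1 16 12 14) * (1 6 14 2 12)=(1 16)(2 12)(6 14)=[0, 16, 12, 3, 4, 5, 14, 7, 8, 9, 10, 11, 2, 13, 6, 15, 1]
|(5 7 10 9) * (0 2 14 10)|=|(0 2 14 10 9 5 7)|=7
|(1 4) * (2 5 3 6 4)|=6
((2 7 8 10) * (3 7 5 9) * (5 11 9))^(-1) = ((2 11 9 3 7 8 10))^(-1) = (2 10 8 7 3 9 11)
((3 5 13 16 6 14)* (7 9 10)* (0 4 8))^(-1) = ((0 4 8)(3 5 13 16 6 14)(7 9 10))^(-1) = (0 8 4)(3 14 6 16 13 5)(7 10 9)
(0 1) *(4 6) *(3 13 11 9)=(0 1)(3 13 11 9)(4 6)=[1, 0, 2, 13, 6, 5, 4, 7, 8, 3, 10, 9, 12, 11]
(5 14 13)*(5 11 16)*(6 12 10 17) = (5 14 13 11 16)(6 12 10 17) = [0, 1, 2, 3, 4, 14, 12, 7, 8, 9, 17, 16, 10, 11, 13, 15, 5, 6]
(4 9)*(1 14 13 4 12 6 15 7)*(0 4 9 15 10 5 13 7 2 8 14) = (0 4 15 2 8 14 7 1)(5 13 9 12 6 10) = [4, 0, 8, 3, 15, 13, 10, 1, 14, 12, 5, 11, 6, 9, 7, 2]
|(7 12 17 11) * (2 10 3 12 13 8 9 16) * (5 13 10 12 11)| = |(2 12 17 5 13 8 9 16)(3 11 7 10)| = 8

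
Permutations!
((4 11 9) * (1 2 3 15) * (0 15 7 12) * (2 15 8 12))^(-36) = (15)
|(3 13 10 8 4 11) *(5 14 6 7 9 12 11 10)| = |(3 13 5 14 6 7 9 12 11)(4 10 8)| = 9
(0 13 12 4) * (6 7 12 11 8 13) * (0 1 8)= (0 6 7 12 4 1 8 13 11)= [6, 8, 2, 3, 1, 5, 7, 12, 13, 9, 10, 0, 4, 11]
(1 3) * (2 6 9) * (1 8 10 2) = (1 3 8 10 2 6 9) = [0, 3, 6, 8, 4, 5, 9, 7, 10, 1, 2]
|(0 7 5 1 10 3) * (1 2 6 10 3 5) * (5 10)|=|(10)(0 7 1 3)(2 6 5)|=12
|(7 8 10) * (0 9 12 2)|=|(0 9 12 2)(7 8 10)|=12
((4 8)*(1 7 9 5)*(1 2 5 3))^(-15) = (1 7 9 3)(2 5)(4 8)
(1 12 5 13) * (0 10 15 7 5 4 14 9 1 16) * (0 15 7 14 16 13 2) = (0 10 7 5 2)(1 12 4 16 15 14 9) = [10, 12, 0, 3, 16, 2, 6, 5, 8, 1, 7, 11, 4, 13, 9, 14, 15]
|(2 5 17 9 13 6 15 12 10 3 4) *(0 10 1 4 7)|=20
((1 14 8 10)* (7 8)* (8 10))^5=(1 14 7 10)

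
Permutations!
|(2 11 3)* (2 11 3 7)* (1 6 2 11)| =4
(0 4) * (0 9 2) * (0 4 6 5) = (0 6 5)(2 4 9) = [6, 1, 4, 3, 9, 0, 5, 7, 8, 2]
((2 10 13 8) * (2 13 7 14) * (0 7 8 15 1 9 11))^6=(0 13 7 15 14 1 2 9 10 11 8)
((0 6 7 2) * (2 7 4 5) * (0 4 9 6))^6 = ((2 4 5)(6 9))^6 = (9)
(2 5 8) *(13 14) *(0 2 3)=(0 2 5 8 3)(13 14)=[2, 1, 5, 0, 4, 8, 6, 7, 3, 9, 10, 11, 12, 14, 13]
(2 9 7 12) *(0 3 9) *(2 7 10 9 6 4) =(0 3 6 4 2)(7 12)(9 10) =[3, 1, 0, 6, 2, 5, 4, 12, 8, 10, 9, 11, 7]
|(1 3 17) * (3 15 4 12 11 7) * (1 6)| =9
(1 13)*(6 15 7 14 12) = (1 13)(6 15 7 14 12) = [0, 13, 2, 3, 4, 5, 15, 14, 8, 9, 10, 11, 6, 1, 12, 7]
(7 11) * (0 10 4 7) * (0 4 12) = (0 10 12)(4 7 11) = [10, 1, 2, 3, 7, 5, 6, 11, 8, 9, 12, 4, 0]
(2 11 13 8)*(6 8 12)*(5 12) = (2 11 13 5 12 6 8) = [0, 1, 11, 3, 4, 12, 8, 7, 2, 9, 10, 13, 6, 5]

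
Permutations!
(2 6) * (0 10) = (0 10)(2 6) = [10, 1, 6, 3, 4, 5, 2, 7, 8, 9, 0]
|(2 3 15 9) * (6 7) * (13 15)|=10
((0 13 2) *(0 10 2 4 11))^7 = ((0 13 4 11)(2 10))^7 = (0 11 4 13)(2 10)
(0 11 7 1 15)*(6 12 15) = (0 11 7 1 6 12 15) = [11, 6, 2, 3, 4, 5, 12, 1, 8, 9, 10, 7, 15, 13, 14, 0]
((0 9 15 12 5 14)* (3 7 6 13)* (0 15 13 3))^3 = (5 12 15 14)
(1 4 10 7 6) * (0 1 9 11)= [1, 4, 2, 3, 10, 5, 9, 6, 8, 11, 7, 0]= (0 1 4 10 7 6 9 11)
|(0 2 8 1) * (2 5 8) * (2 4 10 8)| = |(0 5 2 4 10 8 1)| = 7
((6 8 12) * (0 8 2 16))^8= (0 12 2)(6 16 8)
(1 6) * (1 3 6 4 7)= (1 4 7)(3 6)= [0, 4, 2, 6, 7, 5, 3, 1]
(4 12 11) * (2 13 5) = (2 13 5)(4 12 11) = [0, 1, 13, 3, 12, 2, 6, 7, 8, 9, 10, 4, 11, 5]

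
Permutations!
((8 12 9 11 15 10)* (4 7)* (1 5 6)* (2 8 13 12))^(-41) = (1 5 6)(2 8)(4 7)(9 11 15 10 13 12)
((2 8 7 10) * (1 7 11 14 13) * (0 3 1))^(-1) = ((0 3 1 7 10 2 8 11 14 13))^(-1) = (0 13 14 11 8 2 10 7 1 3)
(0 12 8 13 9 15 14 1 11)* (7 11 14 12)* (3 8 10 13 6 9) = [7, 14, 2, 8, 4, 5, 9, 11, 6, 15, 13, 0, 10, 3, 1, 12] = (0 7 11)(1 14)(3 8 6 9 15 12 10 13)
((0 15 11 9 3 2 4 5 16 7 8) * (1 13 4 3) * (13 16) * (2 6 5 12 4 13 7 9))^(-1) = ((0 15 11 2 3 6 5 7 8)(1 16 9)(4 12))^(-1) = (0 8 7 5 6 3 2 11 15)(1 9 16)(4 12)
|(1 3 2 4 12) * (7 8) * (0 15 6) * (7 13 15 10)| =35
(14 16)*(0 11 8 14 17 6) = (0 11 8 14 16 17 6) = [11, 1, 2, 3, 4, 5, 0, 7, 14, 9, 10, 8, 12, 13, 16, 15, 17, 6]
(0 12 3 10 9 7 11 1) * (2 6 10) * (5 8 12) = (0 5 8 12 3 2 6 10 9 7 11 1) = [5, 0, 6, 2, 4, 8, 10, 11, 12, 7, 9, 1, 3]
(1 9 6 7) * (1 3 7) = [0, 9, 2, 7, 4, 5, 1, 3, 8, 6] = (1 9 6)(3 7)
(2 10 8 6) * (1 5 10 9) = (1 5 10 8 6 2 9) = [0, 5, 9, 3, 4, 10, 2, 7, 6, 1, 8]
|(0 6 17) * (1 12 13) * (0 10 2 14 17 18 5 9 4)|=12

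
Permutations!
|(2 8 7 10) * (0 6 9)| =|(0 6 9)(2 8 7 10)| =12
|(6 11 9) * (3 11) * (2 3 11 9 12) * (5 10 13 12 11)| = 8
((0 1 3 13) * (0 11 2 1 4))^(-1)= (0 4)(1 2 11 13 3)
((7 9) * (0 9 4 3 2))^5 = ((0 9 7 4 3 2))^5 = (0 2 3 4 7 9)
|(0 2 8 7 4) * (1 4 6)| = 7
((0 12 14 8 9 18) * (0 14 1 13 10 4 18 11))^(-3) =(0 8 4 1 11 14 10 12 9 18 13)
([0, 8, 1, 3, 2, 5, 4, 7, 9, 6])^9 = (1 6)(2 9)(4 8)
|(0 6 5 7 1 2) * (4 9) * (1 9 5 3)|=|(0 6 3 1 2)(4 5 7 9)|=20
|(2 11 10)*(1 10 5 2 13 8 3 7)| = |(1 10 13 8 3 7)(2 11 5)| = 6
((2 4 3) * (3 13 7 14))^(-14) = (2 14 13)(3 7 4)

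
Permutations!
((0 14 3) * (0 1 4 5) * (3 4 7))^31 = (0 5 4 14)(1 7 3)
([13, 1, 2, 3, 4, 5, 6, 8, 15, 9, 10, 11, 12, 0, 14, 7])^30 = (15)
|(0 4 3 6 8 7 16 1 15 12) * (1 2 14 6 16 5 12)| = |(0 4 3 16 2 14 6 8 7 5 12)(1 15)| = 22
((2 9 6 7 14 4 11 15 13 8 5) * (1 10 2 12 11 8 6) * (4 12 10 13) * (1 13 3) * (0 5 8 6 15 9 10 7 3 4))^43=(0 13 11 14 5 15 9 12 7)(1 3 6 4)(2 10)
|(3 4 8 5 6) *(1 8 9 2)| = |(1 8 5 6 3 4 9 2)| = 8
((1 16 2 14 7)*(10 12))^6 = (1 16 2 14 7)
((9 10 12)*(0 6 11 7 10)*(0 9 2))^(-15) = (0 2 12 10 7 11 6)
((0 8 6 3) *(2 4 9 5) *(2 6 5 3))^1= (0 8 5 6 2 4 9 3)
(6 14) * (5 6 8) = (5 6 14 8) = [0, 1, 2, 3, 4, 6, 14, 7, 5, 9, 10, 11, 12, 13, 8]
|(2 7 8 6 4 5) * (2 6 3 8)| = 6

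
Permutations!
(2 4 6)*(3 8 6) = (2 4 3 8 6) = [0, 1, 4, 8, 3, 5, 2, 7, 6]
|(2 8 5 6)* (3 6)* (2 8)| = 4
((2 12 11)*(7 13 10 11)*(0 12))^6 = (0 2 11 10 13 7 12)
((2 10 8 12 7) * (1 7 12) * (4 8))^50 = ((12)(1 7 2 10 4 8))^50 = (12)(1 2 4)(7 10 8)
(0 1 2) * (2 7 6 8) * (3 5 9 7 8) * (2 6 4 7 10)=(0 1 8 6 3 5 9 10 2)(4 7)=[1, 8, 0, 5, 7, 9, 3, 4, 6, 10, 2]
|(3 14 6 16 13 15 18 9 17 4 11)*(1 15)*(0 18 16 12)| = 20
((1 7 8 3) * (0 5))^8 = (8)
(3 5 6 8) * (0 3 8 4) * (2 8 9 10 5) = (0 3 2 8 9 10 5 6 4) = [3, 1, 8, 2, 0, 6, 4, 7, 9, 10, 5]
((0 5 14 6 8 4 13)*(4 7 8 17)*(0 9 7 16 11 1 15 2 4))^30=((0 5 14 6 17)(1 15 2 4 13 9 7 8 16 11))^30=(17)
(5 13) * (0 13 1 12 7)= (0 13 5 1 12 7)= [13, 12, 2, 3, 4, 1, 6, 0, 8, 9, 10, 11, 7, 5]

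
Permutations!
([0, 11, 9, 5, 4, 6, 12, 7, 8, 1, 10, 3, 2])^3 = (1 5 2 11 6 9 3 12)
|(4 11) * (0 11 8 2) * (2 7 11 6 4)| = 7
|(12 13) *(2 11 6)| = 6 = |(2 11 6)(12 13)|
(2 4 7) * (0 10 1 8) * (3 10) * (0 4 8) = [3, 0, 8, 10, 7, 5, 6, 2, 4, 9, 1] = (0 3 10 1)(2 8 4 7)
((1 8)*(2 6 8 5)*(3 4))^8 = (1 6 5 8 2)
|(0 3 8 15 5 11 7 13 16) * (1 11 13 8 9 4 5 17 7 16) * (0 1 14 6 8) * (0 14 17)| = 12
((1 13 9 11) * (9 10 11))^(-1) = (1 11 10 13)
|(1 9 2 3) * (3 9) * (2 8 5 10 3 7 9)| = 7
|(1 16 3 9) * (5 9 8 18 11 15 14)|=10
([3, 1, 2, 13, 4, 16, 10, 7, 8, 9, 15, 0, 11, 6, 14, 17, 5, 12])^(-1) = (0 11 12 17 15 10 6 13 3)(5 16)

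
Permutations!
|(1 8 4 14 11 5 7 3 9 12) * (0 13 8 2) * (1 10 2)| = 13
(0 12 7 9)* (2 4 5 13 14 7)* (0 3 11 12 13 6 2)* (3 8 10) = [13, 1, 4, 11, 5, 6, 2, 9, 10, 8, 3, 12, 0, 14, 7] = (0 13 14 7 9 8 10 3 11 12)(2 4 5 6)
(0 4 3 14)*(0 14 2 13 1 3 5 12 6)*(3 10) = (14)(0 4 5 12 6)(1 10 3 2 13) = [4, 10, 13, 2, 5, 12, 0, 7, 8, 9, 3, 11, 6, 1, 14]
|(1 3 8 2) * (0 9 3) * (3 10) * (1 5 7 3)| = 20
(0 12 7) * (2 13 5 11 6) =(0 12 7)(2 13 5 11 6) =[12, 1, 13, 3, 4, 11, 2, 0, 8, 9, 10, 6, 7, 5]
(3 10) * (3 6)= (3 10 6)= [0, 1, 2, 10, 4, 5, 3, 7, 8, 9, 6]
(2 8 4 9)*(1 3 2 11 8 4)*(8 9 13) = (1 3 2 4 13 8)(9 11) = [0, 3, 4, 2, 13, 5, 6, 7, 1, 11, 10, 9, 12, 8]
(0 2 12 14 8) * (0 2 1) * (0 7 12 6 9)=[1, 7, 6, 3, 4, 5, 9, 12, 2, 0, 10, 11, 14, 13, 8]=(0 1 7 12 14 8 2 6 9)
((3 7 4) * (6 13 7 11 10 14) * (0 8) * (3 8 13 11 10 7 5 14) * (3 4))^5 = ((0 13 5 14 6 11 7 3 10 4 8))^5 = (0 11 8 6 4 14 10 5 3 13 7)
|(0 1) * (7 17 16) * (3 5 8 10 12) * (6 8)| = 6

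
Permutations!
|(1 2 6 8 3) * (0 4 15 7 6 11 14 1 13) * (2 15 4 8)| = |(0 8 3 13)(1 15 7 6 2 11 14)| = 28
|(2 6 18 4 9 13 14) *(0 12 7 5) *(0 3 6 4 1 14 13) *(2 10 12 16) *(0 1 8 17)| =16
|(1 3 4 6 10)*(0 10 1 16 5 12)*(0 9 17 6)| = 11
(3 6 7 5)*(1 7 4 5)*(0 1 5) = (0 1 7 5 3 6 4) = [1, 7, 2, 6, 0, 3, 4, 5]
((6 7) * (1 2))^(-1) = ((1 2)(6 7))^(-1) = (1 2)(6 7)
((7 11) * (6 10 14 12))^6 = (6 14)(10 12)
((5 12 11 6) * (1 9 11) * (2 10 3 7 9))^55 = (1 9)(2 11)(3 5)(6 10)(7 12)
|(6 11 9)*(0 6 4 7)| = 6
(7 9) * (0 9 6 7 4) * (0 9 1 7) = [1, 7, 2, 3, 9, 5, 0, 6, 8, 4] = (0 1 7 6)(4 9)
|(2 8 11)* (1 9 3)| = |(1 9 3)(2 8 11)| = 3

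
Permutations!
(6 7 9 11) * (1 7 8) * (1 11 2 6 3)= [0, 7, 6, 1, 4, 5, 8, 9, 11, 2, 10, 3]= (1 7 9 2 6 8 11 3)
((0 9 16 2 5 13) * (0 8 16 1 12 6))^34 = ((0 9 1 12 6)(2 5 13 8 16))^34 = (0 6 12 1 9)(2 16 8 13 5)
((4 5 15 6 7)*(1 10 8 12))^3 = ((1 10 8 12)(4 5 15 6 7))^3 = (1 12 8 10)(4 6 5 7 15)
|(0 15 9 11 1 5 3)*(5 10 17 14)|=10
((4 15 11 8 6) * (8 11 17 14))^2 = (4 17 8)(6 15 14)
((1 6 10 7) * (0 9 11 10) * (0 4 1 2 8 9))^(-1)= (1 4 6)(2 7 10 11 9 8)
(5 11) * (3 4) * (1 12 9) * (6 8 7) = (1 12 9)(3 4)(5 11)(6 8 7) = [0, 12, 2, 4, 3, 11, 8, 6, 7, 1, 10, 5, 9]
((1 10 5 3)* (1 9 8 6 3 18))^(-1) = (1 18 5 10)(3 6 8 9)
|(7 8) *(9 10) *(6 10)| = |(6 10 9)(7 8)| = 6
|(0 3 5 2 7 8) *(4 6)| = |(0 3 5 2 7 8)(4 6)| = 6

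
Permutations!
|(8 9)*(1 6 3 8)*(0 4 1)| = |(0 4 1 6 3 8 9)| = 7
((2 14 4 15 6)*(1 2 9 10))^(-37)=((1 2 14 4 15 6 9 10))^(-37)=(1 4 9 2 15 10 14 6)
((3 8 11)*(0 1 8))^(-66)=(0 3 11 8 1)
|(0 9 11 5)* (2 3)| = |(0 9 11 5)(2 3)| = 4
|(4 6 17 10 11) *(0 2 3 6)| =8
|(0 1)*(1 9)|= 3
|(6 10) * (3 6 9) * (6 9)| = |(3 9)(6 10)| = 2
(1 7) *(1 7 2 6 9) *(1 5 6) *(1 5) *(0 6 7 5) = (0 6 9 1 2)(5 7) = [6, 2, 0, 3, 4, 7, 9, 5, 8, 1]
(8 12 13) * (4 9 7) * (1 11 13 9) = (1 11 13 8 12 9 7 4) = [0, 11, 2, 3, 1, 5, 6, 4, 12, 7, 10, 13, 9, 8]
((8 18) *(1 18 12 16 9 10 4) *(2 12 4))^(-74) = ((1 18 8 4)(2 12 16 9 10))^(-74) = (1 8)(2 12 16 9 10)(4 18)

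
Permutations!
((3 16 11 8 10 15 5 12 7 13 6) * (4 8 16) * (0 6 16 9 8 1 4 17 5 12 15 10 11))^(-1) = ((0 6 3 17 5 15 12 7 13 16)(1 4)(8 11 9))^(-1) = (0 16 13 7 12 15 5 17 3 6)(1 4)(8 9 11)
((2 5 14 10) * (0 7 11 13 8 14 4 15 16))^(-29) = (0 2 11 4 8 16 10 7 5 13 15 14)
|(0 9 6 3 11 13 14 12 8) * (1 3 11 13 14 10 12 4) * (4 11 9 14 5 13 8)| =22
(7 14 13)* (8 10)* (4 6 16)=[0, 1, 2, 3, 6, 5, 16, 14, 10, 9, 8, 11, 12, 7, 13, 15, 4]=(4 6 16)(7 14 13)(8 10)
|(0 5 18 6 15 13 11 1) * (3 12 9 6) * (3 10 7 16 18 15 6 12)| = 12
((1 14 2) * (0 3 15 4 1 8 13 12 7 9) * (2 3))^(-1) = (0 9 7 12 13 8 2)(1 4 15 3 14)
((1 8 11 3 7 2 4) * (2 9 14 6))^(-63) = (1 6 7 8 2 9 11 4 14 3)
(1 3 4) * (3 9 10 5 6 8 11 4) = (1 9 10 5 6 8 11 4) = [0, 9, 2, 3, 1, 6, 8, 7, 11, 10, 5, 4]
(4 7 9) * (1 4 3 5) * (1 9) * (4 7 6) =[0, 7, 2, 5, 6, 9, 4, 1, 8, 3] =(1 7)(3 5 9)(4 6)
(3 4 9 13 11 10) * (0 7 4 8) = (0 7 4 9 13 11 10 3 8) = [7, 1, 2, 8, 9, 5, 6, 4, 0, 13, 3, 10, 12, 11]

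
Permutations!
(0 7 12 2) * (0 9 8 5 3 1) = (0 7 12 2 9 8 5 3 1) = [7, 0, 9, 1, 4, 3, 6, 12, 5, 8, 10, 11, 2]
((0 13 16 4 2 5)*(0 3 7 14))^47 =((0 13 16 4 2 5 3 7 14))^47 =(0 16 2 3 14 13 4 5 7)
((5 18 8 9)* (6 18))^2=((5 6 18 8 9))^2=(5 18 9 6 8)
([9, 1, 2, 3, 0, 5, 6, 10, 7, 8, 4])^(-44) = (0 10 8)(4 7 9)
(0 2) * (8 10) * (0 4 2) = (2 4)(8 10) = [0, 1, 4, 3, 2, 5, 6, 7, 10, 9, 8]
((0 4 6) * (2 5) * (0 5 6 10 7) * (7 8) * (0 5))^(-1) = ((0 4 10 8 7 5 2 6))^(-1) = (0 6 2 5 7 8 10 4)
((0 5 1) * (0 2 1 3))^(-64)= ((0 5 3)(1 2))^(-64)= (0 3 5)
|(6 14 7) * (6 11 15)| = |(6 14 7 11 15)| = 5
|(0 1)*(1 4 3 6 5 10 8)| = |(0 4 3 6 5 10 8 1)| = 8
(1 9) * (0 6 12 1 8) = (0 6 12 1 9 8) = [6, 9, 2, 3, 4, 5, 12, 7, 0, 8, 10, 11, 1]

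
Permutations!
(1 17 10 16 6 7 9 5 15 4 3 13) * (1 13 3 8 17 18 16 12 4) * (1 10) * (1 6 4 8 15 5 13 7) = (1 18 16 4 15 10 12 8 17 6)(7 9 13) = [0, 18, 2, 3, 15, 5, 1, 9, 17, 13, 12, 11, 8, 7, 14, 10, 4, 6, 16]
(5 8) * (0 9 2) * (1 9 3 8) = (0 3 8 5 1 9 2) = [3, 9, 0, 8, 4, 1, 6, 7, 5, 2]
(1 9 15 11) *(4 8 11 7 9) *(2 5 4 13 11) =(1 13 11)(2 5 4 8)(7 9 15) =[0, 13, 5, 3, 8, 4, 6, 9, 2, 15, 10, 1, 12, 11, 14, 7]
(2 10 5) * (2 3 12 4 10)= (3 12 4 10 5)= [0, 1, 2, 12, 10, 3, 6, 7, 8, 9, 5, 11, 4]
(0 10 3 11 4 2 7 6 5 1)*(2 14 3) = (0 10 2 7 6 5 1)(3 11 4 14) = [10, 0, 7, 11, 14, 1, 5, 6, 8, 9, 2, 4, 12, 13, 3]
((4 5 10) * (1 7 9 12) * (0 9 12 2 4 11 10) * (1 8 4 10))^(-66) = ((0 9 2 10 11 1 7 12 8 4 5))^(-66) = (12)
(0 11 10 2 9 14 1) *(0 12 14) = (0 11 10 2 9)(1 12 14) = [11, 12, 9, 3, 4, 5, 6, 7, 8, 0, 2, 10, 14, 13, 1]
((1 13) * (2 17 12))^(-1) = ((1 13)(2 17 12))^(-1) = (1 13)(2 12 17)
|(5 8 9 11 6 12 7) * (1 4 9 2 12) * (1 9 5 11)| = 10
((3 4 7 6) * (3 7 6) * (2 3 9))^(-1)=((2 3 4 6 7 9))^(-1)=(2 9 7 6 4 3)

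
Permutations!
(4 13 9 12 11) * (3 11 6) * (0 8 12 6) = [8, 1, 2, 11, 13, 5, 3, 7, 12, 6, 10, 4, 0, 9] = (0 8 12)(3 11 4 13 9 6)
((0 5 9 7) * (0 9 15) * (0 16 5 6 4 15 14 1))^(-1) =(0 1 14 5 16 15 4 6)(7 9)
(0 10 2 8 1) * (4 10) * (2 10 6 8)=(10)(0 4 6 8 1)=[4, 0, 2, 3, 6, 5, 8, 7, 1, 9, 10]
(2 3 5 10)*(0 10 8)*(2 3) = (0 10 3 5 8) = [10, 1, 2, 5, 4, 8, 6, 7, 0, 9, 3]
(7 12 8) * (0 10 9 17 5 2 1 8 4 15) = (0 10 9 17 5 2 1 8 7 12 4 15) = [10, 8, 1, 3, 15, 2, 6, 12, 7, 17, 9, 11, 4, 13, 14, 0, 16, 5]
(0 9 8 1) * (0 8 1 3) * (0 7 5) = (0 9 1 8 3 7 5) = [9, 8, 2, 7, 4, 0, 6, 5, 3, 1]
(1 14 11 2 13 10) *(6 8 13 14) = (1 6 8 13 10)(2 14 11) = [0, 6, 14, 3, 4, 5, 8, 7, 13, 9, 1, 2, 12, 10, 11]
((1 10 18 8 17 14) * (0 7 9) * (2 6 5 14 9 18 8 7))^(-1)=(0 9 17 8 10 1 14 5 6 2)(7 18)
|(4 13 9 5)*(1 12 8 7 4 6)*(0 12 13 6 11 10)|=|(0 12 8 7 4 6 1 13 9 5 11 10)|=12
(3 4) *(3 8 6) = [0, 1, 2, 4, 8, 5, 3, 7, 6] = (3 4 8 6)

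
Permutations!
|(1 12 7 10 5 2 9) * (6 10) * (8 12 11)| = |(1 11 8 12 7 6 10 5 2 9)| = 10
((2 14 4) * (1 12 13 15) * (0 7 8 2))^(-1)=((0 7 8 2 14 4)(1 12 13 15))^(-1)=(0 4 14 2 8 7)(1 15 13 12)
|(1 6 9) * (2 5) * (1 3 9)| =|(1 6)(2 5)(3 9)| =2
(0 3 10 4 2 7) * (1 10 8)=(0 3 8 1 10 4 2 7)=[3, 10, 7, 8, 2, 5, 6, 0, 1, 9, 4]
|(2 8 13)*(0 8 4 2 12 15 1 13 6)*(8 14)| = |(0 14 8 6)(1 13 12 15)(2 4)| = 4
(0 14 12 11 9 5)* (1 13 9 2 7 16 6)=(0 14 12 11 2 7 16 6 1 13 9 5)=[14, 13, 7, 3, 4, 0, 1, 16, 8, 5, 10, 2, 11, 9, 12, 15, 6]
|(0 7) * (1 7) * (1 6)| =|(0 6 1 7)| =4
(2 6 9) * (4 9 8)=(2 6 8 4 9)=[0, 1, 6, 3, 9, 5, 8, 7, 4, 2]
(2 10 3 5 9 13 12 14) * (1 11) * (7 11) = [0, 7, 10, 5, 4, 9, 6, 11, 8, 13, 3, 1, 14, 12, 2] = (1 7 11)(2 10 3 5 9 13 12 14)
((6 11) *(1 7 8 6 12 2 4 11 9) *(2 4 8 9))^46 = ((1 7 9)(2 8 6)(4 11 12))^46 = (1 7 9)(2 8 6)(4 11 12)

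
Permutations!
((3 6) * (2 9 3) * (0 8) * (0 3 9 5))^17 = (9)(0 5 2 6 3 8)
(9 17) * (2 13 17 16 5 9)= [0, 1, 13, 3, 4, 9, 6, 7, 8, 16, 10, 11, 12, 17, 14, 15, 5, 2]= (2 13 17)(5 9 16)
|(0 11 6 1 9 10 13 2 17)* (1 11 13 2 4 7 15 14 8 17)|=|(0 13 4 7 15 14 8 17)(1 9 10 2)(6 11)|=8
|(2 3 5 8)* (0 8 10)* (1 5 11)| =|(0 8 2 3 11 1 5 10)| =8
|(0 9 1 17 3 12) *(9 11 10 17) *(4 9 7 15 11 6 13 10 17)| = |(0 6 13 10 4 9 1 7 15 11 17 3 12)| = 13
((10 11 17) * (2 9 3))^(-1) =((2 9 3)(10 11 17))^(-1) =(2 3 9)(10 17 11)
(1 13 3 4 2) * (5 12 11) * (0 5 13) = [5, 0, 1, 4, 2, 12, 6, 7, 8, 9, 10, 13, 11, 3] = (0 5 12 11 13 3 4 2 1)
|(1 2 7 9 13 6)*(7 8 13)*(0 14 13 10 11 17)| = 10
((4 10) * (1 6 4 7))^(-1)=((1 6 4 10 7))^(-1)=(1 7 10 4 6)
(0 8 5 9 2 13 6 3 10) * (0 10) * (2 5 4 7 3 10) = (0 8 4 7 3)(2 13 6 10)(5 9) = [8, 1, 13, 0, 7, 9, 10, 3, 4, 5, 2, 11, 12, 6]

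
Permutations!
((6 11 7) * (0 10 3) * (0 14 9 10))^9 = (3 14 9 10)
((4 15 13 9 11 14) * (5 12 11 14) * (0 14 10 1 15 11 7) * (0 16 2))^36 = ((0 14 4 11 5 12 7 16 2)(1 15 13 9 10))^36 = (16)(1 15 13 9 10)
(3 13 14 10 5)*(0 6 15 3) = (0 6 15 3 13 14 10 5) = [6, 1, 2, 13, 4, 0, 15, 7, 8, 9, 5, 11, 12, 14, 10, 3]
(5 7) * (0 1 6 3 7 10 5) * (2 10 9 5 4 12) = (0 1 6 3 7)(2 10 4 12)(5 9) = [1, 6, 10, 7, 12, 9, 3, 0, 8, 5, 4, 11, 2]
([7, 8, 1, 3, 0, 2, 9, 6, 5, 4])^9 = (0 4 9 6 7)(1 8 5 2)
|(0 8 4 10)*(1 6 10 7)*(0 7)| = 12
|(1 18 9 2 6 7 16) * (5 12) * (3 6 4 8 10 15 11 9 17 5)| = |(1 18 17 5 12 3 6 7 16)(2 4 8 10 15 11 9)| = 63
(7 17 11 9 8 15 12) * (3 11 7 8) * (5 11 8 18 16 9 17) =(3 8 15 12 18 16 9)(5 11 17 7) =[0, 1, 2, 8, 4, 11, 6, 5, 15, 3, 10, 17, 18, 13, 14, 12, 9, 7, 16]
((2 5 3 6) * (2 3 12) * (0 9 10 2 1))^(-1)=((0 9 10 2 5 12 1)(3 6))^(-1)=(0 1 12 5 2 10 9)(3 6)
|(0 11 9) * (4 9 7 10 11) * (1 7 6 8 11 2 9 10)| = 30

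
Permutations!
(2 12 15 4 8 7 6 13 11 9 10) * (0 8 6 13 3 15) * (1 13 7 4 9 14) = (0 8 4 6 3 15 9 10 2 12)(1 13 11 14) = [8, 13, 12, 15, 6, 5, 3, 7, 4, 10, 2, 14, 0, 11, 1, 9]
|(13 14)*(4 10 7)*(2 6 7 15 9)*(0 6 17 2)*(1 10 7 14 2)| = |(0 6 14 13 2 17 1 10 15 9)(4 7)| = 10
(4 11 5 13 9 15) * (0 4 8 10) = [4, 1, 2, 3, 11, 13, 6, 7, 10, 15, 0, 5, 12, 9, 14, 8] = (0 4 11 5 13 9 15 8 10)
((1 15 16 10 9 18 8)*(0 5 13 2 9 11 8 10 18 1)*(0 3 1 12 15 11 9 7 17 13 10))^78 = (0 16 12 10)(1 8)(2 17)(3 11)(5 18 15 9)(7 13)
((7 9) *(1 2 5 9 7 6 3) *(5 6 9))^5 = (9)(1 2 6 3)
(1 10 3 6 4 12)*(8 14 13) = (1 10 3 6 4 12)(8 14 13) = [0, 10, 2, 6, 12, 5, 4, 7, 14, 9, 3, 11, 1, 8, 13]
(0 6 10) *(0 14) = (0 6 10 14) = [6, 1, 2, 3, 4, 5, 10, 7, 8, 9, 14, 11, 12, 13, 0]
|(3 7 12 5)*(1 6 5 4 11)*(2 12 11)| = |(1 6 5 3 7 11)(2 12 4)| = 6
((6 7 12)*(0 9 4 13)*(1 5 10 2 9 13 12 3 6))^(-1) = (0 13)(1 12 4 9 2 10 5)(3 7 6)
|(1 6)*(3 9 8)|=|(1 6)(3 9 8)|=6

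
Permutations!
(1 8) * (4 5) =(1 8)(4 5) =[0, 8, 2, 3, 5, 4, 6, 7, 1]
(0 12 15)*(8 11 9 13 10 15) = (0 12 8 11 9 13 10 15) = [12, 1, 2, 3, 4, 5, 6, 7, 11, 13, 15, 9, 8, 10, 14, 0]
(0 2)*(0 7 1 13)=(0 2 7 1 13)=[2, 13, 7, 3, 4, 5, 6, 1, 8, 9, 10, 11, 12, 0]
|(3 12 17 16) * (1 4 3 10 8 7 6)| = |(1 4 3 12 17 16 10 8 7 6)| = 10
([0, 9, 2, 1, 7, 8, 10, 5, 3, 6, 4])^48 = (1 10 5)(3 6 7)(4 8 9)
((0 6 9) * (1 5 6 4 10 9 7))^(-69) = ((0 4 10 9)(1 5 6 7))^(-69) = (0 9 10 4)(1 7 6 5)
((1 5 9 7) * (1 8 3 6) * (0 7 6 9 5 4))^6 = ((0 7 8 3 9 6 1 4))^6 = (0 1 9 8)(3 7 4 6)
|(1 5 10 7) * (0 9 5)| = 6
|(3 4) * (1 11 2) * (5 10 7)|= 6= |(1 11 2)(3 4)(5 10 7)|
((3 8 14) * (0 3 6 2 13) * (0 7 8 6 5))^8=(0 5 14 8 7 13 2 6 3)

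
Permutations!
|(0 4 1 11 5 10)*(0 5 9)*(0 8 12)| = 14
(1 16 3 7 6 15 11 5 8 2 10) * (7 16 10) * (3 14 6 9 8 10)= (1 3 16 14 6 15 11 5 10)(2 7 9 8)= [0, 3, 7, 16, 4, 10, 15, 9, 2, 8, 1, 5, 12, 13, 6, 11, 14]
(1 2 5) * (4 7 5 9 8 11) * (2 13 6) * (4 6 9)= (1 13 9 8 11 6 2 4 7 5)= [0, 13, 4, 3, 7, 1, 2, 5, 11, 8, 10, 6, 12, 9]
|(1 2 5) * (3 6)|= |(1 2 5)(3 6)|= 6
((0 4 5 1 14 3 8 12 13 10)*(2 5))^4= (0 1 12 4 14 13 2 3 10 5 8)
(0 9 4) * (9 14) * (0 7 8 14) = (4 7 8 14 9) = [0, 1, 2, 3, 7, 5, 6, 8, 14, 4, 10, 11, 12, 13, 9]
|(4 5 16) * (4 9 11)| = 5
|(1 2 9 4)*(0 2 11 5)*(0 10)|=|(0 2 9 4 1 11 5 10)|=8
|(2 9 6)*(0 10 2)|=|(0 10 2 9 6)|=5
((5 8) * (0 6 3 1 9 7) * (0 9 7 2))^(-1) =(0 2 9 7 1 3 6)(5 8) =((0 6 3 1 7 9 2)(5 8))^(-1)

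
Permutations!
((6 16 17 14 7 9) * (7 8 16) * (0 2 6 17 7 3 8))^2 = ((0 2 6 3 8 16 7 9 17 14))^2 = (0 6 8 7 17)(2 3 16 9 14)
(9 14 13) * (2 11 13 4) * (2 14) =(2 11 13 9)(4 14) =[0, 1, 11, 3, 14, 5, 6, 7, 8, 2, 10, 13, 12, 9, 4]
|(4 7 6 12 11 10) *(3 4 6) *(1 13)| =|(1 13)(3 4 7)(6 12 11 10)| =12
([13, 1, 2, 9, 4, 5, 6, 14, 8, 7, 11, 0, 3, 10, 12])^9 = (0 13 10 11)(3 12 14 7 9)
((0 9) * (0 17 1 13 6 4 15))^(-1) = ((0 9 17 1 13 6 4 15))^(-1) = (0 15 4 6 13 1 17 9)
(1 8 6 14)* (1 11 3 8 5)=(1 5)(3 8 6 14 11)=[0, 5, 2, 8, 4, 1, 14, 7, 6, 9, 10, 3, 12, 13, 11]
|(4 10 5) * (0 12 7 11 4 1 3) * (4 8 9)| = 11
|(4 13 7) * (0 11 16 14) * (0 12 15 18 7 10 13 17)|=|(0 11 16 14 12 15 18 7 4 17)(10 13)|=10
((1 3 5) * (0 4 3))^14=((0 4 3 5 1))^14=(0 1 5 3 4)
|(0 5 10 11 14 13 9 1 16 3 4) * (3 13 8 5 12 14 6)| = 20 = |(0 12 14 8 5 10 11 6 3 4)(1 16 13 9)|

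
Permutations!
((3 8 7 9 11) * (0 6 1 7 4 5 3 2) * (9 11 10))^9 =(0 7)(1 2)(3 8 4 5)(6 11)(9 10)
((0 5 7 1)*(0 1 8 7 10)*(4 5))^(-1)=((0 4 5 10)(7 8))^(-1)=(0 10 5 4)(7 8)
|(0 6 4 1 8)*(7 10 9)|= |(0 6 4 1 8)(7 10 9)|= 15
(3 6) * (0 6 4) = [6, 1, 2, 4, 0, 5, 3] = (0 6 3 4)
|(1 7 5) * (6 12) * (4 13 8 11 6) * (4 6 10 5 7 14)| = 8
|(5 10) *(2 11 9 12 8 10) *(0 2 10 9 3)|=|(0 2 11 3)(5 10)(8 9 12)|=12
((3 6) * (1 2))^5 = (1 2)(3 6)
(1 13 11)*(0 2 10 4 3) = (0 2 10 4 3)(1 13 11) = [2, 13, 10, 0, 3, 5, 6, 7, 8, 9, 4, 1, 12, 11]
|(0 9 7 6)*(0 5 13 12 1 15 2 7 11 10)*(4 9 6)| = |(0 6 5 13 12 1 15 2 7 4 9 11 10)| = 13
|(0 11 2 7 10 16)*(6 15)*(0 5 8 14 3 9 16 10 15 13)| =|(0 11 2 7 15 6 13)(3 9 16 5 8 14)| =42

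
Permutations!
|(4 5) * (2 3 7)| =6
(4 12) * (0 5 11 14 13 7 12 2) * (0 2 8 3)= (0 5 11 14 13 7 12 4 8 3)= [5, 1, 2, 0, 8, 11, 6, 12, 3, 9, 10, 14, 4, 7, 13]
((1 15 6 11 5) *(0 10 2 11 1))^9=(15)(0 5 11 2 10)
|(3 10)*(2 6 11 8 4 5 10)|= 8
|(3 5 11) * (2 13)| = |(2 13)(3 5 11)| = 6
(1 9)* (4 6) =(1 9)(4 6) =[0, 9, 2, 3, 6, 5, 4, 7, 8, 1]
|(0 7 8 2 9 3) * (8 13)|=7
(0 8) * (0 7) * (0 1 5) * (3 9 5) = (0 8 7 1 3 9 5) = [8, 3, 2, 9, 4, 0, 6, 1, 7, 5]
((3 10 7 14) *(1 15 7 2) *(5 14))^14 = ((1 15 7 5 14 3 10 2))^14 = (1 10 14 7)(2 3 5 15)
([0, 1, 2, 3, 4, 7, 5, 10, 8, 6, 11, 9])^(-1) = (5 6 9 11 10 7)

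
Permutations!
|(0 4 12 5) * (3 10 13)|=12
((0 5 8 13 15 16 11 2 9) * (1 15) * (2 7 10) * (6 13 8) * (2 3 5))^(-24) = ((0 2 9)(1 15 16 11 7 10 3 5 6 13))^(-24) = (1 3 16 6 7)(5 11 13 10 15)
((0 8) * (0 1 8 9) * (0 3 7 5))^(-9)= (0 9 3 7 5)(1 8)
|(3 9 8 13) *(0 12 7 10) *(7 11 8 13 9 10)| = |(0 12 11 8 9 13 3 10)| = 8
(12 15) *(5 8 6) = (5 8 6)(12 15) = [0, 1, 2, 3, 4, 8, 5, 7, 6, 9, 10, 11, 15, 13, 14, 12]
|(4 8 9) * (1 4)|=4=|(1 4 8 9)|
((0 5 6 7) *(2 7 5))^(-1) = (0 7 2)(5 6)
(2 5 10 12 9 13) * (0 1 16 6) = (0 1 16 6)(2 5 10 12 9 13) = [1, 16, 5, 3, 4, 10, 0, 7, 8, 13, 12, 11, 9, 2, 14, 15, 6]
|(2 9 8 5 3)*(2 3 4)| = 5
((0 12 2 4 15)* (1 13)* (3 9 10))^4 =(0 15 4 2 12)(3 9 10)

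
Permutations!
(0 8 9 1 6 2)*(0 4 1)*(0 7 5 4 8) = (1 6 2 8 9 7 5 4) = [0, 6, 8, 3, 1, 4, 2, 5, 9, 7]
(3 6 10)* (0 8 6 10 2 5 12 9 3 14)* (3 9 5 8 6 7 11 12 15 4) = (0 6 2 8 7 11 12 5 15 4 3 10 14) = [6, 1, 8, 10, 3, 15, 2, 11, 7, 9, 14, 12, 5, 13, 0, 4]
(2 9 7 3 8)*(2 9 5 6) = (2 5 6)(3 8 9 7) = [0, 1, 5, 8, 4, 6, 2, 3, 9, 7]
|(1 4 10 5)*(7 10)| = 5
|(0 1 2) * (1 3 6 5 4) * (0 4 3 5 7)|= 15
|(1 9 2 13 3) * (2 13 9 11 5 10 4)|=|(1 11 5 10 4 2 9 13 3)|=9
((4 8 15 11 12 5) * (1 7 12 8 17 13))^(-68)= (1 12 4 13 7 5 17)(8 15 11)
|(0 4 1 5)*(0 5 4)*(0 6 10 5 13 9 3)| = 14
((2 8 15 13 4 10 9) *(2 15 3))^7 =((2 8 3)(4 10 9 15 13))^7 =(2 8 3)(4 9 13 10 15)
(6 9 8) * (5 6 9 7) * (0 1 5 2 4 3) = (0 1 5 6 7 2 4 3)(8 9) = [1, 5, 4, 0, 3, 6, 7, 2, 9, 8]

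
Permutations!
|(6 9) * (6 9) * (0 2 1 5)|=4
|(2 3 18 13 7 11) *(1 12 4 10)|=12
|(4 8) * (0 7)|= |(0 7)(4 8)|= 2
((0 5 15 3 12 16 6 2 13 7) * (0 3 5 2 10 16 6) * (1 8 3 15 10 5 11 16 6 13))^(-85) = (0 8 13 11 2 3 7 16 1 12 15)(5 6 10)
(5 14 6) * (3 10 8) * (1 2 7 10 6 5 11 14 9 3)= (1 2 7 10 8)(3 6 11 14 5 9)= [0, 2, 7, 6, 4, 9, 11, 10, 1, 3, 8, 14, 12, 13, 5]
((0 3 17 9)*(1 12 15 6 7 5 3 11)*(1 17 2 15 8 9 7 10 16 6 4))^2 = (0 17 5 2 4 12 9 11 7 3 15 1 8)(6 16 10)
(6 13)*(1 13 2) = [0, 13, 1, 3, 4, 5, 2, 7, 8, 9, 10, 11, 12, 6] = (1 13 6 2)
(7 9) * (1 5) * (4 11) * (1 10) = (1 5 10)(4 11)(7 9) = [0, 5, 2, 3, 11, 10, 6, 9, 8, 7, 1, 4]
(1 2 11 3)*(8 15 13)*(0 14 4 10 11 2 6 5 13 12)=(0 14 4 10 11 3 1 6 5 13 8 15 12)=[14, 6, 2, 1, 10, 13, 5, 7, 15, 9, 11, 3, 0, 8, 4, 12]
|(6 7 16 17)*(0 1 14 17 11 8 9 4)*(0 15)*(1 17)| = |(0 17 6 7 16 11 8 9 4 15)(1 14)| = 10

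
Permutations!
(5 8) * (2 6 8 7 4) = (2 6 8 5 7 4) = [0, 1, 6, 3, 2, 7, 8, 4, 5]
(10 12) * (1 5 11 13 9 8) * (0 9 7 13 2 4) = (0 9 8 1 5 11 2 4)(7 13)(10 12) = [9, 5, 4, 3, 0, 11, 6, 13, 1, 8, 12, 2, 10, 7]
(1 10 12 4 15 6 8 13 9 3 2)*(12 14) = (1 10 14 12 4 15 6 8 13 9 3 2) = [0, 10, 1, 2, 15, 5, 8, 7, 13, 3, 14, 11, 4, 9, 12, 6]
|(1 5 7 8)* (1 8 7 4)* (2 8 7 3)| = 12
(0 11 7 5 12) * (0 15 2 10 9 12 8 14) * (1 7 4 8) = (0 11 4 8 14)(1 7 5)(2 10 9 12 15) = [11, 7, 10, 3, 8, 1, 6, 5, 14, 12, 9, 4, 15, 13, 0, 2]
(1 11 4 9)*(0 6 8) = (0 6 8)(1 11 4 9) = [6, 11, 2, 3, 9, 5, 8, 7, 0, 1, 10, 4]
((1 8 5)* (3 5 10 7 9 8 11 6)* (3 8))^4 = ((1 11 6 8 10 7 9 3 5))^4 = (1 10 5 8 3 6 9 11 7)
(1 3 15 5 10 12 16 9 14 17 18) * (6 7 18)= [0, 3, 2, 15, 4, 10, 7, 18, 8, 14, 12, 11, 16, 13, 17, 5, 9, 6, 1]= (1 3 15 5 10 12 16 9 14 17 6 7 18)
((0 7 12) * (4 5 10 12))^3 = ((0 7 4 5 10 12))^3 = (0 5)(4 12)(7 10)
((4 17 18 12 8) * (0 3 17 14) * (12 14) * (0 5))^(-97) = ((0 3 17 18 14 5)(4 12 8))^(-97) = (0 5 14 18 17 3)(4 8 12)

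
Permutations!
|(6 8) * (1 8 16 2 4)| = |(1 8 6 16 2 4)| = 6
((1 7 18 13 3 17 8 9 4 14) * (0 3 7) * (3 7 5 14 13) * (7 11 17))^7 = (0 5 9 11 14 4 17 1 13 8)(3 7 18)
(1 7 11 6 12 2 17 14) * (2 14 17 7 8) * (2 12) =(17)(1 8 12 14)(2 7 11 6) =[0, 8, 7, 3, 4, 5, 2, 11, 12, 9, 10, 6, 14, 13, 1, 15, 16, 17]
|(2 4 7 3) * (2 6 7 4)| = |(3 6 7)| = 3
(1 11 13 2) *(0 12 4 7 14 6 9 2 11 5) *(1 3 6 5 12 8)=(0 8 1 12 4 7 14 5)(2 3 6 9)(11 13)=[8, 12, 3, 6, 7, 0, 9, 14, 1, 2, 10, 13, 4, 11, 5]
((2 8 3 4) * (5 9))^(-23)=(2 8 3 4)(5 9)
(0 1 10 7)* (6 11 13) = [1, 10, 2, 3, 4, 5, 11, 0, 8, 9, 7, 13, 12, 6] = (0 1 10 7)(6 11 13)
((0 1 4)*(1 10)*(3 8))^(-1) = ((0 10 1 4)(3 8))^(-1) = (0 4 1 10)(3 8)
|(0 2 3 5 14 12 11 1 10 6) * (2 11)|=|(0 11 1 10 6)(2 3 5 14 12)|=5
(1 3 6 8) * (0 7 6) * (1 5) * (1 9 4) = (0 7 6 8 5 9 4 1 3) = [7, 3, 2, 0, 1, 9, 8, 6, 5, 4]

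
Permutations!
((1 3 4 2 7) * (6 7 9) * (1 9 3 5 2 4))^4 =(6 7 9)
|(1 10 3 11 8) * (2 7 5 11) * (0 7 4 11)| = 21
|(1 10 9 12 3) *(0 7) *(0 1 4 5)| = 9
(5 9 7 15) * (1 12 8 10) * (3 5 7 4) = (1 12 8 10)(3 5 9 4)(7 15) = [0, 12, 2, 5, 3, 9, 6, 15, 10, 4, 1, 11, 8, 13, 14, 7]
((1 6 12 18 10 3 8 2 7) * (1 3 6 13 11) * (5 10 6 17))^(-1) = ((1 13 11)(2 7 3 8)(5 10 17)(6 12 18))^(-1) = (1 11 13)(2 8 3 7)(5 17 10)(6 18 12)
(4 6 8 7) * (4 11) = (4 6 8 7 11) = [0, 1, 2, 3, 6, 5, 8, 11, 7, 9, 10, 4]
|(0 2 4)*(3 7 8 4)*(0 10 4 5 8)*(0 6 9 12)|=|(0 2 3 7 6 9 12)(4 10)(5 8)|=14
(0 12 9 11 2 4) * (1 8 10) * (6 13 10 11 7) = (0 12 9 7 6 13 10 1 8 11 2 4) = [12, 8, 4, 3, 0, 5, 13, 6, 11, 7, 1, 2, 9, 10]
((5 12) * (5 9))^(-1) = (5 9 12)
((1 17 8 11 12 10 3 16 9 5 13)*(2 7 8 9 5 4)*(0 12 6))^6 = ((0 12 10 3 16 5 13 1 17 9 4 2 7 8 11 6))^6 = (0 13 7 10 17 11 16 4)(1 8 3 9 6 5 2 12)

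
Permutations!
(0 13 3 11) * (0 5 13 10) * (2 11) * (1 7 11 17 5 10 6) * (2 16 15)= (0 6 1 7 11 10)(2 17 5 13 3 16 15)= [6, 7, 17, 16, 4, 13, 1, 11, 8, 9, 0, 10, 12, 3, 14, 2, 15, 5]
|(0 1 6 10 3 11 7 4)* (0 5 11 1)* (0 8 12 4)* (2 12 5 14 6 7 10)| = 40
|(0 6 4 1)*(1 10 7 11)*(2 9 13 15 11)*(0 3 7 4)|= 8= |(0 6)(1 3 7 2 9 13 15 11)(4 10)|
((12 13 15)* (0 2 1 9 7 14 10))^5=((0 2 1 9 7 14 10)(12 13 15))^5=(0 14 9 2 10 7 1)(12 15 13)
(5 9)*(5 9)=(9)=[0, 1, 2, 3, 4, 5, 6, 7, 8, 9]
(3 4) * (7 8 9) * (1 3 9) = (1 3 4 9 7 8) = [0, 3, 2, 4, 9, 5, 6, 8, 1, 7]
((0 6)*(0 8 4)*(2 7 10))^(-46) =(0 8)(2 10 7)(4 6)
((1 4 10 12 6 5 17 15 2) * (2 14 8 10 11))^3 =((1 4 11 2)(5 17 15 14 8 10 12 6))^3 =(1 2 11 4)(5 14 12 17 8 6 15 10)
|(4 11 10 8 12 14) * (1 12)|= 7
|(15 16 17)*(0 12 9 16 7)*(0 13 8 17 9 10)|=|(0 12 10)(7 13 8 17 15)(9 16)|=30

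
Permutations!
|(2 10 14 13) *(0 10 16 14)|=4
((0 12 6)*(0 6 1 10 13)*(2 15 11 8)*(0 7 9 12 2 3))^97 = ((0 2 15 11 8 3)(1 10 13 7 9 12))^97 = (0 2 15 11 8 3)(1 10 13 7 9 12)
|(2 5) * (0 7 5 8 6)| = 6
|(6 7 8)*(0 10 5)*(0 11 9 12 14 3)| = |(0 10 5 11 9 12 14 3)(6 7 8)| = 24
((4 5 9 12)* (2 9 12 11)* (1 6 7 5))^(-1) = (1 4 12 5 7 6)(2 11 9)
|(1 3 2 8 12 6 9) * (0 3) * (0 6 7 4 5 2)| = 6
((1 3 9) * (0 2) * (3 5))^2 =(1 3)(5 9)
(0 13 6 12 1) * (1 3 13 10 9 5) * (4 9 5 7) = (0 10 5 1)(3 13 6 12)(4 9 7) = [10, 0, 2, 13, 9, 1, 12, 4, 8, 7, 5, 11, 3, 6]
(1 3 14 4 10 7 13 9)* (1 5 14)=(1 3)(4 10 7 13 9 5 14)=[0, 3, 2, 1, 10, 14, 6, 13, 8, 5, 7, 11, 12, 9, 4]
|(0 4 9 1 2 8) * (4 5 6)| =8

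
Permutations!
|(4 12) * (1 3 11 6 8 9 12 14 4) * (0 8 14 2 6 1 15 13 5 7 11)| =|(0 8 9 12 15 13 5 7 11 1 3)(2 6 14 4)| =44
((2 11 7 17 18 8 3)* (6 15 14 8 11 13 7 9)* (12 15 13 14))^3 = ((2 14 8 3)(6 13 7 17 18 11 9)(12 15))^3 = (2 3 8 14)(6 17 9 7 11 13 18)(12 15)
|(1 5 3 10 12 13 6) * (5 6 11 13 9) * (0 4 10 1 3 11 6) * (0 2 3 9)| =|(0 4 10 12)(1 2 3)(5 11 13 6 9)| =60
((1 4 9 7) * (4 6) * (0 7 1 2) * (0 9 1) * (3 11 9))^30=((0 7 2 3 11 9)(1 6 4))^30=(11)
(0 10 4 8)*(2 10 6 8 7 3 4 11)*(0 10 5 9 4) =[6, 1, 5, 0, 7, 9, 8, 3, 10, 4, 11, 2] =(0 6 8 10 11 2 5 9 4 7 3)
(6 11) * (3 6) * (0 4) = (0 4)(3 6 11) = [4, 1, 2, 6, 0, 5, 11, 7, 8, 9, 10, 3]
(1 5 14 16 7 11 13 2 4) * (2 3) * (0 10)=[10, 5, 4, 2, 1, 14, 6, 11, 8, 9, 0, 13, 12, 3, 16, 15, 7]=(0 10)(1 5 14 16 7 11 13 3 2 4)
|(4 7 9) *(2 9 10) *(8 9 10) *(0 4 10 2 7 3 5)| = 4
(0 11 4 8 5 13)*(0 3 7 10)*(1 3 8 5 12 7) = [11, 3, 2, 1, 5, 13, 6, 10, 12, 9, 0, 4, 7, 8] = (0 11 4 5 13 8 12 7 10)(1 3)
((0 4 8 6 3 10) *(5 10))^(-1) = ((0 4 8 6 3 5 10))^(-1) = (0 10 5 3 6 8 4)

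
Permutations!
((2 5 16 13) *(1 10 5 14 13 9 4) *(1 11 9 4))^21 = (16)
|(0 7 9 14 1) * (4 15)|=|(0 7 9 14 1)(4 15)|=10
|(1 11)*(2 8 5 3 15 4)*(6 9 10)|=|(1 11)(2 8 5 3 15 4)(6 9 10)|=6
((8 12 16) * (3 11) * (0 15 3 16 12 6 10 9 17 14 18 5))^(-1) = ((0 15 3 11 16 8 6 10 9 17 14 18 5))^(-1) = (0 5 18 14 17 9 10 6 8 16 11 3 15)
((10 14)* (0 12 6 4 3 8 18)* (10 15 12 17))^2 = (0 10 15 6 3 18 17 14 12 4 8)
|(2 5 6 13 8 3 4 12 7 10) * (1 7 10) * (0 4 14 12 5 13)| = 28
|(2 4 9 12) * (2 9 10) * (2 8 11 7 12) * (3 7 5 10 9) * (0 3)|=|(0 3 7 12)(2 4 9)(5 10 8 11)|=12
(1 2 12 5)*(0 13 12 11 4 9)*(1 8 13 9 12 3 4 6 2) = (0 9)(2 11 6)(3 4 12 5 8 13) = [9, 1, 11, 4, 12, 8, 2, 7, 13, 0, 10, 6, 5, 3]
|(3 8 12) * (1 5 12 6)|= 6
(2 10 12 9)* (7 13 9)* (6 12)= [0, 1, 10, 3, 4, 5, 12, 13, 8, 2, 6, 11, 7, 9]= (2 10 6 12 7 13 9)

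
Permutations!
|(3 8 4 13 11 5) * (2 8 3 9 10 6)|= |(2 8 4 13 11 5 9 10 6)|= 9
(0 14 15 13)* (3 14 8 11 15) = (0 8 11 15 13)(3 14) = [8, 1, 2, 14, 4, 5, 6, 7, 11, 9, 10, 15, 12, 0, 3, 13]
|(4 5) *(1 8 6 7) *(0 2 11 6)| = 14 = |(0 2 11 6 7 1 8)(4 5)|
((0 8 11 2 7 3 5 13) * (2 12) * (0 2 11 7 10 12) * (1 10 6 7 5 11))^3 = (0 13 7)(2 3 8)(5 6 11)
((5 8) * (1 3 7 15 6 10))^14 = ((1 3 7 15 6 10)(5 8))^14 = (1 7 6)(3 15 10)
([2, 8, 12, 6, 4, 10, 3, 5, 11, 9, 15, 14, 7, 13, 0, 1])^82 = [10, 2, 15, 3, 4, 11, 6, 8, 12, 9, 14, 7, 1, 13, 5, 0]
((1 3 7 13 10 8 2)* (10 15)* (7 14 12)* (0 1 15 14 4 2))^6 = ((0 1 3 4 2 15 10 8)(7 13 14 12))^6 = (0 10 2 3)(1 8 15 4)(7 14)(12 13)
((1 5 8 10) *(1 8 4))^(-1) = ((1 5 4)(8 10))^(-1) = (1 4 5)(8 10)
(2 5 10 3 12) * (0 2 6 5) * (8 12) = (0 2)(3 8 12 6 5 10) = [2, 1, 0, 8, 4, 10, 5, 7, 12, 9, 3, 11, 6]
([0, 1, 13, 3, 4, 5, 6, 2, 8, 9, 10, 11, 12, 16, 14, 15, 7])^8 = [0, 1, 2, 3, 4, 5, 6, 7, 8, 9, 10, 11, 12, 13, 14, 15, 16]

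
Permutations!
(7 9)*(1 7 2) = [0, 7, 1, 3, 4, 5, 6, 9, 8, 2] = (1 7 9 2)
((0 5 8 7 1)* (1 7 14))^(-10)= (14)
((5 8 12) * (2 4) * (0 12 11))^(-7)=((0 12 5 8 11)(2 4))^(-7)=(0 8 12 11 5)(2 4)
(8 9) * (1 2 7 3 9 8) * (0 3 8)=[3, 2, 7, 9, 4, 5, 6, 8, 0, 1]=(0 3 9 1 2 7 8)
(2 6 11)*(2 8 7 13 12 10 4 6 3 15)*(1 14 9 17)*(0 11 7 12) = (0 11 8 12 10 4 6 7 13)(1 14 9 17)(2 3 15) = [11, 14, 3, 15, 6, 5, 7, 13, 12, 17, 4, 8, 10, 0, 9, 2, 16, 1]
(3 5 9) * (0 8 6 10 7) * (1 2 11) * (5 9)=[8, 2, 11, 9, 4, 5, 10, 0, 6, 3, 7, 1]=(0 8 6 10 7)(1 2 11)(3 9)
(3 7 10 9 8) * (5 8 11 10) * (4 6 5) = (3 7 4 6 5 8)(9 11 10) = [0, 1, 2, 7, 6, 8, 5, 4, 3, 11, 9, 10]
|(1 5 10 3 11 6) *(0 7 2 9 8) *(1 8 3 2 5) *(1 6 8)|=|(0 7 5 10 2 9 3 11 8)(1 6)|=18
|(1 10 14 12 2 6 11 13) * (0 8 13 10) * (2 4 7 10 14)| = |(0 8 13 1)(2 6 11 14 12 4 7 10)| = 8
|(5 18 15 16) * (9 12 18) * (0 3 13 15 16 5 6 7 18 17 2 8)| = 20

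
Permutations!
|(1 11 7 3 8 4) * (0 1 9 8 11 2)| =|(0 1 2)(3 11 7)(4 9 8)| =3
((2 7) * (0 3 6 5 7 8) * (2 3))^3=(8)(3 7 5 6)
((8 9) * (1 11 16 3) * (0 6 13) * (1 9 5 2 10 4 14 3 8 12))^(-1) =(0 13 6)(1 12 9 3 14 4 10 2 5 8 16 11)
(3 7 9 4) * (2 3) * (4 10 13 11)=(2 3 7 9 10 13 11 4)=[0, 1, 3, 7, 2, 5, 6, 9, 8, 10, 13, 4, 12, 11]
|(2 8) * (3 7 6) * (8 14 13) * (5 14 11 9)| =21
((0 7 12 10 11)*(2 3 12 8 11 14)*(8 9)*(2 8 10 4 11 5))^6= (0 5)(2 7)(3 9)(4 14)(8 11)(10 12)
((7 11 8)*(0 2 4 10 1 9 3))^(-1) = (0 3 9 1 10 4 2)(7 8 11)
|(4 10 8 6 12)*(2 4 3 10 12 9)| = |(2 4 12 3 10 8 6 9)| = 8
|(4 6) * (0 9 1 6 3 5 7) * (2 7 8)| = |(0 9 1 6 4 3 5 8 2 7)| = 10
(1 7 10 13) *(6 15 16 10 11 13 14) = (1 7 11 13)(6 15 16 10 14) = [0, 7, 2, 3, 4, 5, 15, 11, 8, 9, 14, 13, 12, 1, 6, 16, 10]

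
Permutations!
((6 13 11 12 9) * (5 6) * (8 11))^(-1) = ((5 6 13 8 11 12 9))^(-1) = (5 9 12 11 8 13 6)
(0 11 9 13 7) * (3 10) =(0 11 9 13 7)(3 10) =[11, 1, 2, 10, 4, 5, 6, 0, 8, 13, 3, 9, 12, 7]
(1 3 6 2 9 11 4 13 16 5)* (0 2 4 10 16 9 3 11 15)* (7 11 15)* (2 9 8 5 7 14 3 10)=(0 9 14 3 6 4 13 8 5 1 15)(2 10 16 7 11)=[9, 15, 10, 6, 13, 1, 4, 11, 5, 14, 16, 2, 12, 8, 3, 0, 7]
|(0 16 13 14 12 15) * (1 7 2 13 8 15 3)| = 28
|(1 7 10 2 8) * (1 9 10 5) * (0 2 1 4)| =|(0 2 8 9 10 1 7 5 4)| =9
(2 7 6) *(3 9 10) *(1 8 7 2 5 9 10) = [0, 8, 2, 10, 4, 9, 5, 6, 7, 1, 3] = (1 8 7 6 5 9)(3 10)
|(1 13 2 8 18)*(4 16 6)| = |(1 13 2 8 18)(4 16 6)| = 15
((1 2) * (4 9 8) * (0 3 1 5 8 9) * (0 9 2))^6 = ((0 3 1)(2 5 8 4 9))^6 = (2 5 8 4 9)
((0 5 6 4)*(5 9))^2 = (0 5 4 9 6)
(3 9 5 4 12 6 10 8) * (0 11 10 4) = (0 11 10 8 3 9 5)(4 12 6) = [11, 1, 2, 9, 12, 0, 4, 7, 3, 5, 8, 10, 6]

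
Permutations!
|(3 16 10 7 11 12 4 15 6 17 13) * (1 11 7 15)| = |(1 11 12 4)(3 16 10 15 6 17 13)| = 28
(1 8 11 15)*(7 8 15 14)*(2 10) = (1 15)(2 10)(7 8 11 14) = [0, 15, 10, 3, 4, 5, 6, 8, 11, 9, 2, 14, 12, 13, 7, 1]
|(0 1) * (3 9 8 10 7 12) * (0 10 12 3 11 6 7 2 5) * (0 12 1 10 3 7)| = 28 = |(0 10 2 5 12 11 6)(1 3 9 8)|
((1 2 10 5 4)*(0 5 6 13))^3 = (0 1 6 5 2 13 4 10)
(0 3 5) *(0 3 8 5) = (0 8 5 3) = [8, 1, 2, 0, 4, 3, 6, 7, 5]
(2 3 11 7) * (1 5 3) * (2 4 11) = (1 5 3 2)(4 11 7) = [0, 5, 1, 2, 11, 3, 6, 4, 8, 9, 10, 7]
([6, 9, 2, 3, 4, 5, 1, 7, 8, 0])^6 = [1, 0, 2, 3, 4, 5, 9, 7, 8, 6]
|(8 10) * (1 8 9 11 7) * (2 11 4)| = 8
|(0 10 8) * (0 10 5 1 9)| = |(0 5 1 9)(8 10)| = 4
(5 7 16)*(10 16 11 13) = (5 7 11 13 10 16) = [0, 1, 2, 3, 4, 7, 6, 11, 8, 9, 16, 13, 12, 10, 14, 15, 5]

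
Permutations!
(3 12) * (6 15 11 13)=(3 12)(6 15 11 13)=[0, 1, 2, 12, 4, 5, 15, 7, 8, 9, 10, 13, 3, 6, 14, 11]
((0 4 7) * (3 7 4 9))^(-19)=(0 9 3 7)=((0 9 3 7))^(-19)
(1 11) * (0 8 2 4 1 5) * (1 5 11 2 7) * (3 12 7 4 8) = (0 3 12 7 1 2 8 4 5) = [3, 2, 8, 12, 5, 0, 6, 1, 4, 9, 10, 11, 7]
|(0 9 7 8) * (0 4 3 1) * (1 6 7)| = 15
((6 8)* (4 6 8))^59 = ((8)(4 6))^59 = (8)(4 6)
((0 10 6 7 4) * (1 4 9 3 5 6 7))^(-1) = ((0 10 7 9 3 5 6 1 4))^(-1) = (0 4 1 6 5 3 9 7 10)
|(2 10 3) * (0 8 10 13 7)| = 7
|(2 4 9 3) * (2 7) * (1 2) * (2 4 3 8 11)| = 8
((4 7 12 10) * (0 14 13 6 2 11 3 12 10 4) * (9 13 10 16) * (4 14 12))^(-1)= ((0 12 14 10)(2 11 3 4 7 16 9 13 6))^(-1)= (0 10 14 12)(2 6 13 9 16 7 4 3 11)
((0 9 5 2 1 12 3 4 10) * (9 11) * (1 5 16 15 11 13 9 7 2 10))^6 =((0 13 9 16 15 11 7 2 5 10)(1 12 3 4))^6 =(0 7 9 5 15)(1 3)(2 16 10 11 13)(4 12)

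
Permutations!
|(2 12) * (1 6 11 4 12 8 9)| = |(1 6 11 4 12 2 8 9)| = 8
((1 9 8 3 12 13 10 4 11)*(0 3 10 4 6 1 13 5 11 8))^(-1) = ((0 3 12 5 11 13 4 8 10 6 1 9))^(-1) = (0 9 1 6 10 8 4 13 11 5 12 3)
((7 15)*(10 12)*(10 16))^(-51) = (16)(7 15)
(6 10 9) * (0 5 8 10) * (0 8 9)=[5, 1, 2, 3, 4, 9, 8, 7, 10, 6, 0]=(0 5 9 6 8 10)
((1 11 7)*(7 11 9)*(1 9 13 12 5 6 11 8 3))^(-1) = (1 3 8 11 6 5 12 13)(7 9)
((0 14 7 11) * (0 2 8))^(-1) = ((0 14 7 11 2 8))^(-1) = (0 8 2 11 7 14)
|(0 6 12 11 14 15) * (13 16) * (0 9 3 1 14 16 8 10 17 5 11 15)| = |(0 6 12 15 9 3 1 14)(5 11 16 13 8 10 17)| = 56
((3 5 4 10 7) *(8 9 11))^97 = (3 4 7 5 10)(8 9 11)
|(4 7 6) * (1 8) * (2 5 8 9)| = |(1 9 2 5 8)(4 7 6)| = 15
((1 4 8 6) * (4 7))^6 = (1 7 4 8 6)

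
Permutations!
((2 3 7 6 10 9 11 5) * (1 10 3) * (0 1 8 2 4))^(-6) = (0 1 10 9 11 5 4) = ((0 1 10 9 11 5 4)(2 8)(3 7 6))^(-6)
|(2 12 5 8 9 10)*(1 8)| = 7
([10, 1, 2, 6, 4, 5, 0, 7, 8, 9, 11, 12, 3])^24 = (12)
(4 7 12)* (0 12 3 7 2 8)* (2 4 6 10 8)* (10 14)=(0 12 6 14 10 8)(3 7)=[12, 1, 2, 7, 4, 5, 14, 3, 0, 9, 8, 11, 6, 13, 10]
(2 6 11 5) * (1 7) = (1 7)(2 6 11 5) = [0, 7, 6, 3, 4, 2, 11, 1, 8, 9, 10, 5]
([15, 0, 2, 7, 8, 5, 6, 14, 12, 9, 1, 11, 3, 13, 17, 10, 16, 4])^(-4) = (3 17 12 14 8 7 4)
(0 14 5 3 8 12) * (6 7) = (0 14 5 3 8 12)(6 7) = [14, 1, 2, 8, 4, 3, 7, 6, 12, 9, 10, 11, 0, 13, 5]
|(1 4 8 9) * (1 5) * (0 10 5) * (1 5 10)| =5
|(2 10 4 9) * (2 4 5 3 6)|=|(2 10 5 3 6)(4 9)|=10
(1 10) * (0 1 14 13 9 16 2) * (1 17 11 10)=(0 17 11 10 14 13 9 16 2)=[17, 1, 0, 3, 4, 5, 6, 7, 8, 16, 14, 10, 12, 9, 13, 15, 2, 11]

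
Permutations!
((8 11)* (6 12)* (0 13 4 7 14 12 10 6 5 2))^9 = ((0 13 4 7 14 12 5 2)(6 10)(8 11))^9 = (0 13 4 7 14 12 5 2)(6 10)(8 11)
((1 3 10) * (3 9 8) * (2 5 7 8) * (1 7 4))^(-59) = ((1 9 2 5 4)(3 10 7 8))^(-59) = (1 9 2 5 4)(3 10 7 8)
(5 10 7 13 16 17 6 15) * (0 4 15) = (0 4 15 5 10 7 13 16 17 6) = [4, 1, 2, 3, 15, 10, 0, 13, 8, 9, 7, 11, 12, 16, 14, 5, 17, 6]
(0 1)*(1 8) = (0 8 1) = [8, 0, 2, 3, 4, 5, 6, 7, 1]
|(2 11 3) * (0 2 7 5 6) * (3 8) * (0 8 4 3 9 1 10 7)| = |(0 2 11 4 3)(1 10 7 5 6 8 9)| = 35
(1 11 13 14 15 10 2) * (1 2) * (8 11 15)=(1 15 10)(8 11 13 14)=[0, 15, 2, 3, 4, 5, 6, 7, 11, 9, 1, 13, 12, 14, 8, 10]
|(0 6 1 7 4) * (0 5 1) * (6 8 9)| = |(0 8 9 6)(1 7 4 5)| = 4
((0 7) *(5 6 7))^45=((0 5 6 7))^45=(0 5 6 7)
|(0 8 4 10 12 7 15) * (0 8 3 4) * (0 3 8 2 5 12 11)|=30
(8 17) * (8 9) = (8 17 9) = [0, 1, 2, 3, 4, 5, 6, 7, 17, 8, 10, 11, 12, 13, 14, 15, 16, 9]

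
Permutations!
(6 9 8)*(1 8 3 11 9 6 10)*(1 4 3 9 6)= (1 8 10 4 3 11 6)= [0, 8, 2, 11, 3, 5, 1, 7, 10, 9, 4, 6]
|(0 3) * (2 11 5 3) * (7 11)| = 6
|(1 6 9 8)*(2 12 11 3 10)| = |(1 6 9 8)(2 12 11 3 10)| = 20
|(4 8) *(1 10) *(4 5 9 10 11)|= |(1 11 4 8 5 9 10)|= 7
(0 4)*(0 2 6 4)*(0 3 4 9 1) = (0 3 4 2 6 9 1) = [3, 0, 6, 4, 2, 5, 9, 7, 8, 1]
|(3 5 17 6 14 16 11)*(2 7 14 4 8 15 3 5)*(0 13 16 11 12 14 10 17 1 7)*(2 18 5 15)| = 18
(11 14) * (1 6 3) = (1 6 3)(11 14) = [0, 6, 2, 1, 4, 5, 3, 7, 8, 9, 10, 14, 12, 13, 11]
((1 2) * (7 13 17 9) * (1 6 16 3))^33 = (1 16 2 3 6)(7 13 17 9)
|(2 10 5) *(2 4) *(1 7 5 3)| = |(1 7 5 4 2 10 3)| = 7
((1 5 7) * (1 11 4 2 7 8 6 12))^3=((1 5 8 6 12)(2 7 11 4))^3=(1 6 5 12 8)(2 4 11 7)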